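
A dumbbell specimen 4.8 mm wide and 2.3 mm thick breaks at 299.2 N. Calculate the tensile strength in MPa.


Area = width * thickness = 4.8 * 2.3 = 11.04 mm^2
TS = force / area = 299.2 / 11.04 = 27.1 MPa

27.1 MPa


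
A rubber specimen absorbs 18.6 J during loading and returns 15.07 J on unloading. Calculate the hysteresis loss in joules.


Hysteresis loss = loading - unloading
= 18.6 - 15.07
= 3.53 J

3.53 J


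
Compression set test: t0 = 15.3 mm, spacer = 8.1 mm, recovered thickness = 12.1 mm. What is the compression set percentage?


CS = (t0 - recovered) / (t0 - ts) * 100
= (15.3 - 12.1) / (15.3 - 8.1) * 100
= 3.2 / 7.2 * 100
= 44.4%

44.4%


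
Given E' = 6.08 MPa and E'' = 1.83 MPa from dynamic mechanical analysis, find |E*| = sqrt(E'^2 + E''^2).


|E*| = sqrt(E'^2 + E''^2)
= sqrt(6.08^2 + 1.83^2)
= sqrt(36.9664 + 3.3489)
= 6.349 MPa

6.349 MPa


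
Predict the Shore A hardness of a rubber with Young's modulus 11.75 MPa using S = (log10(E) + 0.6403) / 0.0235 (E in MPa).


log10(E) = 0.0235*S - 0.6403  =>  S = (log10(E) + 0.6403) / 0.0235
log10(11.75) = 1.070038
S = (1.070038 + 0.6403) / 0.0235 = 1.710338 / 0.0235
S = 72.8

Shore A = 72.8


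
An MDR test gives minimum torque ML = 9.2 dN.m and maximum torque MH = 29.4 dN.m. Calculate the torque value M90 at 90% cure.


M90 = ML + 0.9 * (MH - ML)
M90 = 9.2 + 0.9 * (29.4 - 9.2)
M90 = 9.2 + 0.9 * 20.2
M90 = 27.38 dN.m

27.38 dN.m


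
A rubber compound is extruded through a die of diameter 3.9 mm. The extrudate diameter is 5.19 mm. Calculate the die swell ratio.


Die swell ratio = D_extrudate / D_die
= 5.19 / 3.9
= 1.331

Die swell = 1.331


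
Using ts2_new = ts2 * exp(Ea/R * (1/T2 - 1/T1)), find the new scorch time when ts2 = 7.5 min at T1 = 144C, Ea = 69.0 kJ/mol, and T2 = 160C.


Convert temperatures: T1 = 144 + 273.15 = 417.15 K, T2 = 160 + 273.15 = 433.15 K
ts2_new = 7.5 * exp(69000 / 8.314 * (1/433.15 - 1/417.15))
1/T2 - 1/T1 = -8.8550e-05
ts2_new = 3.6 min

3.6 min


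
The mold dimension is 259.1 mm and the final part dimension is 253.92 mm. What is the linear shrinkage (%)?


Shrinkage = (mold - part) / mold * 100
= (259.1 - 253.92) / 259.1 * 100
= 5.18 / 259.1 * 100
= 2.0%

2.0%


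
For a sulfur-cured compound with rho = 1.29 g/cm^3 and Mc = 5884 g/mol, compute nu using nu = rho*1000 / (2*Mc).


nu = rho * 1000 / (2 * Mc)
nu = 1.29 * 1000 / (2 * 5884)
nu = 1290.0 / 11768
nu = 0.1096 mol/L

0.1096 mol/L


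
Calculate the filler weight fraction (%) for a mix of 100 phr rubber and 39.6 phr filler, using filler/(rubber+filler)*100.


Filler % = filler / (rubber + filler) * 100
= 39.6 / (100 + 39.6) * 100
= 39.6 / 139.6 * 100
= 28.37%

28.37%


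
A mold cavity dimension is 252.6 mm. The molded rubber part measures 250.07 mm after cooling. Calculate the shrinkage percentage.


Shrinkage = (mold - part) / mold * 100
= (252.6 - 250.07) / 252.6 * 100
= 2.53 / 252.6 * 100
= 1.0%

1.0%


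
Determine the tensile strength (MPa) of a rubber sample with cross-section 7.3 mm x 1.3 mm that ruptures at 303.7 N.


Area = width * thickness = 7.3 * 1.3 = 9.49 mm^2
TS = force / area = 303.7 / 9.49 = 32.0 MPa

32.0 MPa


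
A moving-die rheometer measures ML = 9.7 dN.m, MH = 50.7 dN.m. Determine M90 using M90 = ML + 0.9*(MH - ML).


M90 = ML + 0.9 * (MH - ML)
M90 = 9.7 + 0.9 * (50.7 - 9.7)
M90 = 9.7 + 0.9 * 41.0
M90 = 46.6 dN.m

46.6 dN.m


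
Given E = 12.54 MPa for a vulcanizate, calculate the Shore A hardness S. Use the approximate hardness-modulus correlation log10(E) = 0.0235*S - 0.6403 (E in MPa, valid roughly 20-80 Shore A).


log10(E) = 0.0235*S - 0.6403  =>  S = (log10(E) + 0.6403) / 0.0235
log10(12.54) = 1.098298
S = (1.098298 + 0.6403) / 0.0235 = 1.738598 / 0.0235
S = 74.0

Shore A = 74.0


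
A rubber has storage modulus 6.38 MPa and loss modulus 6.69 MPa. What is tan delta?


tan delta = E'' / E'
= 6.69 / 6.38
= 1.0486

tan delta = 1.0486


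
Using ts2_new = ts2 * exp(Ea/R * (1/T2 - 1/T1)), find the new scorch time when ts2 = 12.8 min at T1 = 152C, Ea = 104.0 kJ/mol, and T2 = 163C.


Convert temperatures: T1 = 152 + 273.15 = 425.15 K, T2 = 163 + 273.15 = 436.15 K
ts2_new = 12.8 * exp(104000 / 8.314 * (1/436.15 - 1/425.15))
1/T2 - 1/T1 = -5.9322e-05
ts2_new = 6.09 min

6.09 min


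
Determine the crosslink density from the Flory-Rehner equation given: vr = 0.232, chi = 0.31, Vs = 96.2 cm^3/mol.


ln(1 - vr) = ln(1 - 0.232) = -0.2640
Numerator = -((-0.2640) + 0.232 + 0.31 * 0.232^2) = 0.0153
Denominator = 96.2 * (0.232^(1/3) - 0.232/2) = 47.9522
nu = 0.0153 / 47.9522 = 3.1865e-04 mol/cm^3

3.1865e-04 mol/cm^3


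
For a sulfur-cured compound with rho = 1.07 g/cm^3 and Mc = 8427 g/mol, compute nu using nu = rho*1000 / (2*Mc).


nu = rho * 1000 / (2 * Mc)
nu = 1.07 * 1000 / (2 * 8427)
nu = 1070.0 / 16854
nu = 0.0635 mol/L

0.0635 mol/L


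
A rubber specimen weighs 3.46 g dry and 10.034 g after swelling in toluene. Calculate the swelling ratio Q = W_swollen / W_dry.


Q = W_swollen / W_dry
Q = 10.034 / 3.46
Q = 2.9

Q = 2.9


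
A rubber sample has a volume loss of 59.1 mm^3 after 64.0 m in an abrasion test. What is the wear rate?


Rate = volume_loss / distance
= 59.1 / 64.0
= 0.923 mm^3/m

0.923 mm^3/m


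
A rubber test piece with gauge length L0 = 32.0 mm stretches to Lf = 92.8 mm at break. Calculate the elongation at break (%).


Elongation = (Lf - L0) / L0 * 100
= (92.8 - 32.0) / 32.0 * 100
= 60.8 / 32.0 * 100
= 190.0%

190.0%


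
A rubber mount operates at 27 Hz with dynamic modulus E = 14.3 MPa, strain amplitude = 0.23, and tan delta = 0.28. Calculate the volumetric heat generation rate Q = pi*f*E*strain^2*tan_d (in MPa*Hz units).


Q = pi * f * E * strain^2 * tan_d
= pi * 27 * 14.3 * 0.23^2 * 0.28
= pi * 27 * 14.3 * 0.0529 * 0.28
= 17.9665

Q = 17.9665


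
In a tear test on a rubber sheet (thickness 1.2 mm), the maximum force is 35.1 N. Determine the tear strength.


Tear strength = force / thickness
= 35.1 / 1.2
= 29.25 N/mm

29.25 N/mm


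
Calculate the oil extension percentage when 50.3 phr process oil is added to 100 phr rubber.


Oil % = oil / (100 + oil) * 100
= 50.3 / (100 + 50.3) * 100
= 50.3 / 150.3 * 100
= 33.47%

33.47%


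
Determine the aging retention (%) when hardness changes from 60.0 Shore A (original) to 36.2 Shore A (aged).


Retention = aged / original * 100
= 36.2 / 60.0 * 100
= 60.3%

60.3%


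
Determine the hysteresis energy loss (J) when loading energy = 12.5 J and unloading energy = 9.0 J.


Hysteresis loss = loading - unloading
= 12.5 - 9.0
= 3.5 J

3.5 J


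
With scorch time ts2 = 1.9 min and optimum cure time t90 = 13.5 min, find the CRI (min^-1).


CRI = 100 / (t90 - ts2)
= 100 / (13.5 - 1.9)
= 100 / 11.6
= 8.62 min^-1

8.62 min^-1


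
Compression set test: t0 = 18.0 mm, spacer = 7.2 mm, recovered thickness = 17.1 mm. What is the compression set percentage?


CS = (t0 - recovered) / (t0 - ts) * 100
= (18.0 - 17.1) / (18.0 - 7.2) * 100
= 0.9 / 10.8 * 100
= 8.3%

8.3%


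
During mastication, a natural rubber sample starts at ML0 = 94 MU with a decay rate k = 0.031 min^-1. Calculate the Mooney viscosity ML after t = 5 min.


ML = ML0 * exp(-k * t)
ML = 94 * exp(-0.031 * 5)
ML = 94 * 0.8564
ML = 80.5 MU

80.5 MU


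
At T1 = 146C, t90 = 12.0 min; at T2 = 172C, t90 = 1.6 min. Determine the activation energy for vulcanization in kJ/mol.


T1 = 419.15 K, T2 = 445.15 K
1/T1 - 1/T2 = 1.3935e-04
ln(t1/t2) = ln(12.0/1.6) = 2.0149
Ea = 8.314 * 2.0149 / 1.3935e-04 = 120217.2166 J/mol
Ea = 120.22 kJ/mol

120.22 kJ/mol


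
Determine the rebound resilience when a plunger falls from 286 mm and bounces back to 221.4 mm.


Resilience = h_rebound / h_drop * 100
= 221.4 / 286 * 100
= 77.4%

77.4%


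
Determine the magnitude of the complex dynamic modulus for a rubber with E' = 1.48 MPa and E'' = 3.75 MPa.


|E*| = sqrt(E'^2 + E''^2)
= sqrt(1.48^2 + 3.75^2)
= sqrt(2.1904 + 14.0625)
= 4.031 MPa

4.031 MPa


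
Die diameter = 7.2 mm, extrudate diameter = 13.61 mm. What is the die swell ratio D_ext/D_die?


Die swell ratio = D_extrudate / D_die
= 13.61 / 7.2
= 1.89

Die swell = 1.89


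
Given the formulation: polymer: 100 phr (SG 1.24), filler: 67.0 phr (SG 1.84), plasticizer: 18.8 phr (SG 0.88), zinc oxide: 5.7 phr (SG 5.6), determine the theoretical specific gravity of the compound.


Sum of weights = 191.5
Volume contributions:
  polymer: 100/1.24 = 80.6452
  filler: 67.0/1.84 = 36.4130
  plasticizer: 18.8/0.88 = 21.3636
  zinc oxide: 5.7/5.6 = 1.0179
Sum of volumes = 139.4397
SG = 191.5 / 139.4397 = 1.373

SG = 1.373


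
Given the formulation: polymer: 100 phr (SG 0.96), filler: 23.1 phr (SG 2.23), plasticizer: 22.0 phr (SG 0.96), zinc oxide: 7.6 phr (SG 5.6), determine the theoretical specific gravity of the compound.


Sum of weights = 152.7
Volume contributions:
  polymer: 100/0.96 = 104.1667
  filler: 23.1/2.23 = 10.3587
  plasticizer: 22.0/0.96 = 22.9167
  zinc oxide: 7.6/5.6 = 1.3571
Sum of volumes = 138.7992
SG = 152.7 / 138.7992 = 1.1

SG = 1.1


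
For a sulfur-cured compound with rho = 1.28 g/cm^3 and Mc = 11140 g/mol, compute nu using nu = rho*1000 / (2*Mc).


nu = rho * 1000 / (2 * Mc)
nu = 1.28 * 1000 / (2 * 11140)
nu = 1280.0 / 22280
nu = 0.0575 mol/L

0.0575 mol/L


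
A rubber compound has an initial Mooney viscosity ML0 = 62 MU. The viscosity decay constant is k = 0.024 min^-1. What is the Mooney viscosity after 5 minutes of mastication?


ML = ML0 * exp(-k * t)
ML = 62 * exp(-0.024 * 5)
ML = 62 * 0.8869
ML = 54.99 MU

54.99 MU


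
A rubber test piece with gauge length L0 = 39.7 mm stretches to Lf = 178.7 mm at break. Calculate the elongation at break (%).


Elongation = (Lf - L0) / L0 * 100
= (178.7 - 39.7) / 39.7 * 100
= 139.0 / 39.7 * 100
= 350.1%

350.1%


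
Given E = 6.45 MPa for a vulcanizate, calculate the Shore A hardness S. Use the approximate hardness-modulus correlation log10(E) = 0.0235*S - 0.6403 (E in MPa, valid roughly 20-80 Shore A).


log10(E) = 0.0235*S - 0.6403  =>  S = (log10(E) + 0.6403) / 0.0235
log10(6.45) = 0.809560
S = (0.809560 + 0.6403) / 0.0235 = 1.449860 / 0.0235
S = 61.7

Shore A = 61.7


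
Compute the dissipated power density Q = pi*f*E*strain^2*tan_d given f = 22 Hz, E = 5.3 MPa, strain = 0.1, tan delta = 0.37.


Q = pi * f * E * strain^2 * tan_d
= pi * 22 * 5.3 * 0.1^2 * 0.37
= pi * 22 * 5.3 * 0.0100 * 0.37
= 1.3553

Q = 1.3553


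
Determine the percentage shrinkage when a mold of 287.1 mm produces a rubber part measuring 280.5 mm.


Shrinkage = (mold - part) / mold * 100
= (287.1 - 280.5) / 287.1 * 100
= 6.6 / 287.1 * 100
= 2.3%

2.3%


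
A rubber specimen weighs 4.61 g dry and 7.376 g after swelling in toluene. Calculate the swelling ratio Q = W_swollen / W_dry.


Q = W_swollen / W_dry
Q = 7.376 / 4.61
Q = 1.6

Q = 1.6


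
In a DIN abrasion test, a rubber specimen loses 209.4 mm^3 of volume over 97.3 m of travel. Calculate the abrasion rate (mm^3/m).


Rate = volume_loss / distance
= 209.4 / 97.3
= 2.152 mm^3/m

2.152 mm^3/m


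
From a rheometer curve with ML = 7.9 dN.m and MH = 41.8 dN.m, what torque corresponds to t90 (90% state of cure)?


M90 = ML + 0.9 * (MH - ML)
M90 = 7.9 + 0.9 * (41.8 - 7.9)
M90 = 7.9 + 0.9 * 33.9
M90 = 38.41 dN.m

38.41 dN.m


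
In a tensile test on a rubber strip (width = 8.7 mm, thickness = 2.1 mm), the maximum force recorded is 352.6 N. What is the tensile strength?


Area = width * thickness = 8.7 * 2.1 = 18.27 mm^2
TS = force / area = 352.6 / 18.27 = 19.3 MPa

19.3 MPa


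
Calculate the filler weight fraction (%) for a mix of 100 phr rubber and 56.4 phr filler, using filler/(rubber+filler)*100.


Filler % = filler / (rubber + filler) * 100
= 56.4 / (100 + 56.4) * 100
= 56.4 / 156.4 * 100
= 36.06%

36.06%


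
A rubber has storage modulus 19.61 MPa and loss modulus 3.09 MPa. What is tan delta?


tan delta = E'' / E'
= 3.09 / 19.61
= 0.1576

tan delta = 0.1576


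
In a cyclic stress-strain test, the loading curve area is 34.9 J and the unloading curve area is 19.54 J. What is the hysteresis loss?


Hysteresis loss = loading - unloading
= 34.9 - 19.54
= 15.36 J

15.36 J


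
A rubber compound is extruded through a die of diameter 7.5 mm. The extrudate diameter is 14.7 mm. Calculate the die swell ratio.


Die swell ratio = D_extrudate / D_die
= 14.7 / 7.5
= 1.96

Die swell = 1.96


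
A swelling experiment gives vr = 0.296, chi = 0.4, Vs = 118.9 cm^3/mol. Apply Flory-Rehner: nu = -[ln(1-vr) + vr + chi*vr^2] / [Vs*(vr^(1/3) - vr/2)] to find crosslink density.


ln(1 - vr) = ln(1 - 0.296) = -0.3510
Numerator = -((-0.3510) + 0.296 + 0.4 * 0.296^2) = 0.0199
Denominator = 118.9 * (0.296^(1/3) - 0.296/2) = 61.6430
nu = 0.0199 / 61.6430 = 3.2332e-04 mol/cm^3

3.2332e-04 mol/cm^3


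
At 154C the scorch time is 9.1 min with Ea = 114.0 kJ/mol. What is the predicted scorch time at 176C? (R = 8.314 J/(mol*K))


Convert temperatures: T1 = 154 + 273.15 = 427.15 K, T2 = 176 + 273.15 = 449.15 K
ts2_new = 9.1 * exp(114000 / 8.314 * (1/449.15 - 1/427.15))
1/T2 - 1/T1 = -1.1467e-04
ts2_new = 1.89 min

1.89 min


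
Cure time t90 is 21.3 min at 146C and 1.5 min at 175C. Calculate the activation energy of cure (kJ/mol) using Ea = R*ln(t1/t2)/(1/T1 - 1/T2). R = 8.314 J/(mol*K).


T1 = 419.15 K, T2 = 448.15 K
1/T1 - 1/T2 = 1.5439e-04
ln(t1/t2) = ln(21.3/1.5) = 2.6532
Ea = 8.314 * 2.6532 / 1.5439e-04 = 142883.3918 J/mol
Ea = 142.88 kJ/mol

142.88 kJ/mol


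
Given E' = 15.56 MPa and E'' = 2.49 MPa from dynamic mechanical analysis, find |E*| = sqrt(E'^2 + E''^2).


|E*| = sqrt(E'^2 + E''^2)
= sqrt(15.56^2 + 2.49^2)
= sqrt(242.1136 + 6.2001)
= 15.758 MPa

15.758 MPa


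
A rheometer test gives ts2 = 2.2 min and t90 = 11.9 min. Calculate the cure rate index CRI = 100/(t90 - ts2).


CRI = 100 / (t90 - ts2)
= 100 / (11.9 - 2.2)
= 100 / 9.7
= 10.31 min^-1

10.31 min^-1


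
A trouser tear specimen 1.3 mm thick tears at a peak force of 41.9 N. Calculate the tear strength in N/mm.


Tear strength = force / thickness
= 41.9 / 1.3
= 32.23 N/mm

32.23 N/mm


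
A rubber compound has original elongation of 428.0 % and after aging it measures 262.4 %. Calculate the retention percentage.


Retention = aged / original * 100
= 262.4 / 428.0 * 100
= 61.3%

61.3%


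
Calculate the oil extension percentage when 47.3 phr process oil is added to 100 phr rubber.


Oil % = oil / (100 + oil) * 100
= 47.3 / (100 + 47.3) * 100
= 47.3 / 147.3 * 100
= 32.11%

32.11%


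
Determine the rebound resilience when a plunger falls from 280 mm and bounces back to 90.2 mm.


Resilience = h_rebound / h_drop * 100
= 90.2 / 280 * 100
= 32.2%

32.2%


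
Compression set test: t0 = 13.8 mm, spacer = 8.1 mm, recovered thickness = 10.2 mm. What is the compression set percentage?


CS = (t0 - recovered) / (t0 - ts) * 100
= (13.8 - 10.2) / (13.8 - 8.1) * 100
= 3.6 / 5.7 * 100
= 63.2%

63.2%


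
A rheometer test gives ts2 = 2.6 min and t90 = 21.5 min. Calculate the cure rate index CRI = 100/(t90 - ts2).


CRI = 100 / (t90 - ts2)
= 100 / (21.5 - 2.6)
= 100 / 18.9
= 5.29 min^-1

5.29 min^-1


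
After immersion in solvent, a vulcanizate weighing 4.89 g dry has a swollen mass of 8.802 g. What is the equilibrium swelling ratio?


Q = W_swollen / W_dry
Q = 8.802 / 4.89
Q = 1.8

Q = 1.8


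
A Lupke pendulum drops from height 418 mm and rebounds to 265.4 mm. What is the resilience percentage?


Resilience = h_rebound / h_drop * 100
= 265.4 / 418 * 100
= 63.5%

63.5%


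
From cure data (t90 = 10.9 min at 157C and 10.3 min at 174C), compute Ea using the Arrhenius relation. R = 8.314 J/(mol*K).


T1 = 430.15 K, T2 = 447.15 K
1/T1 - 1/T2 = 8.8384e-05
ln(t1/t2) = ln(10.9/10.3) = 0.0566
Ea = 8.314 * 0.0566 / 8.8384e-05 = 5325.9323 J/mol
Ea = 5.33 kJ/mol

5.33 kJ/mol


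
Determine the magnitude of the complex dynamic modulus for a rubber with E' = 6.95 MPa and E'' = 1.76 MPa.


|E*| = sqrt(E'^2 + E''^2)
= sqrt(6.95^2 + 1.76^2)
= sqrt(48.3025 + 3.0976)
= 7.169 MPa

7.169 MPa


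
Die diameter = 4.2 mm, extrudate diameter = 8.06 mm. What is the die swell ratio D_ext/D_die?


Die swell ratio = D_extrudate / D_die
= 8.06 / 4.2
= 1.919

Die swell = 1.919


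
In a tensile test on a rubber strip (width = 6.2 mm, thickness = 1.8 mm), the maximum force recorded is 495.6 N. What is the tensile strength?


Area = width * thickness = 6.2 * 1.8 = 11.16 mm^2
TS = force / area = 495.6 / 11.16 = 44.41 MPa

44.41 MPa


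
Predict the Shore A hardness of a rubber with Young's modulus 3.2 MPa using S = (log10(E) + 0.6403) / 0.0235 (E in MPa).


log10(E) = 0.0235*S - 0.6403  =>  S = (log10(E) + 0.6403) / 0.0235
log10(3.2) = 0.505150
S = (0.505150 + 0.6403) / 0.0235 = 1.145450 / 0.0235
S = 48.7

Shore A = 48.7


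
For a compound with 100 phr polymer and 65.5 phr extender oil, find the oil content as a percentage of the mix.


Oil % = oil / (100 + oil) * 100
= 65.5 / (100 + 65.5) * 100
= 65.5 / 165.5 * 100
= 39.58%

39.58%


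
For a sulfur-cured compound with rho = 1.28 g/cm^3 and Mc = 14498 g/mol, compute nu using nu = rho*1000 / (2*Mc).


nu = rho * 1000 / (2 * Mc)
nu = 1.28 * 1000 / (2 * 14498)
nu = 1280.0 / 28996
nu = 0.0441 mol/L

0.0441 mol/L


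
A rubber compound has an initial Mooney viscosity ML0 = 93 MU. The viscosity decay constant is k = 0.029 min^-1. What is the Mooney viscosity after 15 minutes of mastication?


ML = ML0 * exp(-k * t)
ML = 93 * exp(-0.029 * 15)
ML = 93 * 0.6473
ML = 60.2 MU

60.2 MU


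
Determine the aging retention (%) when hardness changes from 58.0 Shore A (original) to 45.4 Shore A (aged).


Retention = aged / original * 100
= 45.4 / 58.0 * 100
= 78.3%

78.3%


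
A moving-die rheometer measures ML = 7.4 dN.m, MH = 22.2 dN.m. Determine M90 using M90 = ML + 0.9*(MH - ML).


M90 = ML + 0.9 * (MH - ML)
M90 = 7.4 + 0.9 * (22.2 - 7.4)
M90 = 7.4 + 0.9 * 14.8
M90 = 20.72 dN.m

20.72 dN.m


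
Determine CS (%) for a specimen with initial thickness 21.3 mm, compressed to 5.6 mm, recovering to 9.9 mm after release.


CS = (t0 - recovered) / (t0 - ts) * 100
= (21.3 - 9.9) / (21.3 - 5.6) * 100
= 11.4 / 15.7 * 100
= 72.6%

72.6%


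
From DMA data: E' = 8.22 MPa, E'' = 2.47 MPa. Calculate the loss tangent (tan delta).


tan delta = E'' / E'
= 2.47 / 8.22
= 0.3005

tan delta = 0.3005


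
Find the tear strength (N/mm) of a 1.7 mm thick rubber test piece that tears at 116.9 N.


Tear strength = force / thickness
= 116.9 / 1.7
= 68.76 N/mm

68.76 N/mm


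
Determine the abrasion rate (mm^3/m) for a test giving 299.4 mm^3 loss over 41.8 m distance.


Rate = volume_loss / distance
= 299.4 / 41.8
= 7.163 mm^3/m

7.163 mm^3/m


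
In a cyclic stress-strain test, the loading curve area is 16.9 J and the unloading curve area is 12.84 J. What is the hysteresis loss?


Hysteresis loss = loading - unloading
= 16.9 - 12.84
= 4.06 J

4.06 J


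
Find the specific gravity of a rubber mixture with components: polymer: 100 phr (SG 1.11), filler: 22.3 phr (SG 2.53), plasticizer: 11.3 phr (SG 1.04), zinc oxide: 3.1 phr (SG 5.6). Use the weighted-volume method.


Sum of weights = 136.7
Volume contributions:
  polymer: 100/1.11 = 90.0901
  filler: 22.3/2.53 = 8.8142
  plasticizer: 11.3/1.04 = 10.8654
  zinc oxide: 3.1/5.6 = 0.5536
Sum of volumes = 110.3233
SG = 136.7 / 110.3233 = 1.239

SG = 1.239


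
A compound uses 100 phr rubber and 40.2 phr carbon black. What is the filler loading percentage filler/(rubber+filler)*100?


Filler % = filler / (rubber + filler) * 100
= 40.2 / (100 + 40.2) * 100
= 40.2 / 140.2 * 100
= 28.67%

28.67%


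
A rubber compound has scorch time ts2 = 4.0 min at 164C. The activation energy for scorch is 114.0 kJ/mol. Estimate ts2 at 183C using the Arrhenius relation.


Convert temperatures: T1 = 164 + 273.15 = 437.15 K, T2 = 183 + 273.15 = 456.15 K
ts2_new = 4.0 * exp(114000 / 8.314 * (1/456.15 - 1/437.15))
1/T2 - 1/T1 = -9.5283e-05
ts2_new = 1.08 min

1.08 min


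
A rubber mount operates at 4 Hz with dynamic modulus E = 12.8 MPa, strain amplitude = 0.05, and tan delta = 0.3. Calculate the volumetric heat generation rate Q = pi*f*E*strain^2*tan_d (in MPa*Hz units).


Q = pi * f * E * strain^2 * tan_d
= pi * 4 * 12.8 * 0.05^2 * 0.3
= pi * 4 * 12.8 * 0.0025 * 0.3
= 0.1206

Q = 0.1206


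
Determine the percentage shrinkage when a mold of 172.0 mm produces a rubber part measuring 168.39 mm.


Shrinkage = (mold - part) / mold * 100
= (172.0 - 168.39) / 172.0 * 100
= 3.61 / 172.0 * 100
= 2.1%

2.1%


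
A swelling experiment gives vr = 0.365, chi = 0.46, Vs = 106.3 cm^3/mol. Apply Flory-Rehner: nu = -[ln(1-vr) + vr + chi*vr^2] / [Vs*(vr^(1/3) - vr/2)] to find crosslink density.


ln(1 - vr) = ln(1 - 0.365) = -0.4541
Numerator = -((-0.4541) + 0.365 + 0.46 * 0.365^2) = 0.0278
Denominator = 106.3 * (0.365^(1/3) - 0.365/2) = 56.5683
nu = 0.0278 / 56.5683 = 4.9227e-04 mol/cm^3

4.9227e-04 mol/cm^3


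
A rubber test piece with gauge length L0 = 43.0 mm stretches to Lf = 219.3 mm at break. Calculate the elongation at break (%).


Elongation = (Lf - L0) / L0 * 100
= (219.3 - 43.0) / 43.0 * 100
= 176.3 / 43.0 * 100
= 410.0%

410.0%


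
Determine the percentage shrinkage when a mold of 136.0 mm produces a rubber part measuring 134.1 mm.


Shrinkage = (mold - part) / mold * 100
= (136.0 - 134.1) / 136.0 * 100
= 1.9 / 136.0 * 100
= 1.4%

1.4%


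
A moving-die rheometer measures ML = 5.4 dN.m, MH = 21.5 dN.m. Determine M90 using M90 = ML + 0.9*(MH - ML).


M90 = ML + 0.9 * (MH - ML)
M90 = 5.4 + 0.9 * (21.5 - 5.4)
M90 = 5.4 + 0.9 * 16.1
M90 = 19.89 dN.m

19.89 dN.m


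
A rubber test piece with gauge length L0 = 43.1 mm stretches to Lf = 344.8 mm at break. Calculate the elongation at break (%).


Elongation = (Lf - L0) / L0 * 100
= (344.8 - 43.1) / 43.1 * 100
= 301.7 / 43.1 * 100
= 700.0%

700.0%


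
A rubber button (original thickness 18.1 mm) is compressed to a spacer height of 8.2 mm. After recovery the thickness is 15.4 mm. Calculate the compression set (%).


CS = (t0 - recovered) / (t0 - ts) * 100
= (18.1 - 15.4) / (18.1 - 8.2) * 100
= 2.7 / 9.9 * 100
= 27.3%

27.3%


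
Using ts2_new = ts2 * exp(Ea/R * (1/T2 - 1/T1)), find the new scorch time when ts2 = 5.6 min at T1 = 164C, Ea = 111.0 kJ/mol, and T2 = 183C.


Convert temperatures: T1 = 164 + 273.15 = 437.15 K, T2 = 183 + 273.15 = 456.15 K
ts2_new = 5.6 * exp(111000 / 8.314 * (1/456.15 - 1/437.15))
1/T2 - 1/T1 = -9.5283e-05
ts2_new = 1.57 min

1.57 min


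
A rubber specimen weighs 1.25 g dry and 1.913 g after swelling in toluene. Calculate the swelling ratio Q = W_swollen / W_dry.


Q = W_swollen / W_dry
Q = 1.913 / 1.25
Q = 1.53

Q = 1.53


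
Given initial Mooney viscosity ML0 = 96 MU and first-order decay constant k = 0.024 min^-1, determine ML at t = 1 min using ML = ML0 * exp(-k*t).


ML = ML0 * exp(-k * t)
ML = 96 * exp(-0.024 * 1)
ML = 96 * 0.9763
ML = 93.72 MU

93.72 MU


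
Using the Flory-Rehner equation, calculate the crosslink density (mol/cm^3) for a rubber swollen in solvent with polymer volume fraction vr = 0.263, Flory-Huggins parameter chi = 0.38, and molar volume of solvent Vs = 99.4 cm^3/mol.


ln(1 - vr) = ln(1 - 0.263) = -0.3052
Numerator = -((-0.3052) + 0.263 + 0.38 * 0.263^2) = 0.0159
Denominator = 99.4 * (0.263^(1/3) - 0.263/2) = 50.6141
nu = 0.0159 / 50.6141 = 3.1381e-04 mol/cm^3

3.1381e-04 mol/cm^3


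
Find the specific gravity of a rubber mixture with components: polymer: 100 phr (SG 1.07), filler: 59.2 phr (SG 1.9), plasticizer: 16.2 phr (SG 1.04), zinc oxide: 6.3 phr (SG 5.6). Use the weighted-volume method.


Sum of weights = 181.7
Volume contributions:
  polymer: 100/1.07 = 93.4579
  filler: 59.2/1.9 = 31.1579
  plasticizer: 16.2/1.04 = 15.5769
  zinc oxide: 6.3/5.6 = 1.1250
Sum of volumes = 141.3178
SG = 181.7 / 141.3178 = 1.286

SG = 1.286


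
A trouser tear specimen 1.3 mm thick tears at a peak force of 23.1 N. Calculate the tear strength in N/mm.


Tear strength = force / thickness
= 23.1 / 1.3
= 17.77 N/mm

17.77 N/mm


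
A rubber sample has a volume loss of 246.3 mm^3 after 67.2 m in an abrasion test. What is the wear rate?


Rate = volume_loss / distance
= 246.3 / 67.2
= 3.665 mm^3/m

3.665 mm^3/m


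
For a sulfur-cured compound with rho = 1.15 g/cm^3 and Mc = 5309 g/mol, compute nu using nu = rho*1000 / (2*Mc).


nu = rho * 1000 / (2 * Mc)
nu = 1.15 * 1000 / (2 * 5309)
nu = 1150.0 / 10618
nu = 0.1083 mol/L

0.1083 mol/L


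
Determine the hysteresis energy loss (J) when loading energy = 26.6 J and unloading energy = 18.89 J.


Hysteresis loss = loading - unloading
= 26.6 - 18.89
= 7.71 J

7.71 J


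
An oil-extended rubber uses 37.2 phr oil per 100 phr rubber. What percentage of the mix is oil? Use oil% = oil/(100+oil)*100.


Oil % = oil / (100 + oil) * 100
= 37.2 / (100 + 37.2) * 100
= 37.2 / 137.2 * 100
= 27.11%

27.11%


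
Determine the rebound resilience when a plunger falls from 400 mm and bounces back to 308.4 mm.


Resilience = h_rebound / h_drop * 100
= 308.4 / 400 * 100
= 77.1%

77.1%


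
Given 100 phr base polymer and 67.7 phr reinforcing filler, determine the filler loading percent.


Filler % = filler / (rubber + filler) * 100
= 67.7 / (100 + 67.7) * 100
= 67.7 / 167.7 * 100
= 40.37%

40.37%


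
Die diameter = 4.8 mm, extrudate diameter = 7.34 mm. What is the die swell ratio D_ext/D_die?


Die swell ratio = D_extrudate / D_die
= 7.34 / 4.8
= 1.529

Die swell = 1.529


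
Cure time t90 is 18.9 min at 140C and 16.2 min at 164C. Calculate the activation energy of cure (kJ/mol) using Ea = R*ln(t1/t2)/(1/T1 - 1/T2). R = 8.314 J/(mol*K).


T1 = 413.15 K, T2 = 437.15 K
1/T1 - 1/T2 = 1.3288e-04
ln(t1/t2) = ln(18.9/16.2) = 0.1542
Ea = 8.314 * 0.1542 / 1.3288e-04 = 9644.5610 J/mol
Ea = 9.64 kJ/mol

9.64 kJ/mol


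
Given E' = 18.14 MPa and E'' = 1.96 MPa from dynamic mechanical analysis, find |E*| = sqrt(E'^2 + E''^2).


|E*| = sqrt(E'^2 + E''^2)
= sqrt(18.14^2 + 1.96^2)
= sqrt(329.0596 + 3.8416)
= 18.246 MPa

18.246 MPa


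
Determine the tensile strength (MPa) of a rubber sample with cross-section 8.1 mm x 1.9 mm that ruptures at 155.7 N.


Area = width * thickness = 8.1 * 1.9 = 15.39 mm^2
TS = force / area = 155.7 / 15.39 = 10.12 MPa

10.12 MPa


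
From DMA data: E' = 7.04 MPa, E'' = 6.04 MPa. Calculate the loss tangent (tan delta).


tan delta = E'' / E'
= 6.04 / 7.04
= 0.858

tan delta = 0.858


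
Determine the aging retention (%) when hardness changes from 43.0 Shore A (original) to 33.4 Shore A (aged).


Retention = aged / original * 100
= 33.4 / 43.0 * 100
= 77.7%

77.7%


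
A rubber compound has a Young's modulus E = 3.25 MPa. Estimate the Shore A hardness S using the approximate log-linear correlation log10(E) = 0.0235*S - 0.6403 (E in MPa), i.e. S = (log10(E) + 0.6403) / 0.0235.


log10(E) = 0.0235*S - 0.6403  =>  S = (log10(E) + 0.6403) / 0.0235
log10(3.25) = 0.511883
S = (0.511883 + 0.6403) / 0.0235 = 1.152183 / 0.0235
S = 49.0

Shore A = 49.0


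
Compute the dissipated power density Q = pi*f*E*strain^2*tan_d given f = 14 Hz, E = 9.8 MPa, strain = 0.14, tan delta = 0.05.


Q = pi * f * E * strain^2 * tan_d
= pi * 14 * 9.8 * 0.14^2 * 0.05
= pi * 14 * 9.8 * 0.0196 * 0.05
= 0.4224

Q = 0.4224


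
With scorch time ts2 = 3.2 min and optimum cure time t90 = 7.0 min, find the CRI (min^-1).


CRI = 100 / (t90 - ts2)
= 100 / (7.0 - 3.2)
= 100 / 3.8
= 26.32 min^-1

26.32 min^-1


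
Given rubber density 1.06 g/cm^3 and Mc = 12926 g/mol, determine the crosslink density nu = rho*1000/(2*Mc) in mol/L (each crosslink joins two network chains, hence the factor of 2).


nu = rho * 1000 / (2 * Mc)
nu = 1.06 * 1000 / (2 * 12926)
nu = 1060.0 / 25852
nu = 0.0410 mol/L

0.0410 mol/L


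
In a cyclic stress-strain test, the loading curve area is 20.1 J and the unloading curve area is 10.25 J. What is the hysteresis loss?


Hysteresis loss = loading - unloading
= 20.1 - 10.25
= 9.85 J

9.85 J


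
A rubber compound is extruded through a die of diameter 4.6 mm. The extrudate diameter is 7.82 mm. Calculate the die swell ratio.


Die swell ratio = D_extrudate / D_die
= 7.82 / 4.6
= 1.7

Die swell = 1.7


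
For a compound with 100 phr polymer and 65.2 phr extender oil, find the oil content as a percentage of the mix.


Oil % = oil / (100 + oil) * 100
= 65.2 / (100 + 65.2) * 100
= 65.2 / 165.2 * 100
= 39.47%

39.47%


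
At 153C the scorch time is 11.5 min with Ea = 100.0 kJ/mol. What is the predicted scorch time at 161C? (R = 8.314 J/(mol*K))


Convert temperatures: T1 = 153 + 273.15 = 426.15 K, T2 = 161 + 273.15 = 434.15 K
ts2_new = 11.5 * exp(100000 / 8.314 * (1/434.15 - 1/426.15))
1/T2 - 1/T1 = -4.3240e-05
ts2_new = 6.84 min

6.84 min


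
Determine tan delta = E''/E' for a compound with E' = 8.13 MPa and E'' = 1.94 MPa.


tan delta = E'' / E'
= 1.94 / 8.13
= 0.2386

tan delta = 0.2386


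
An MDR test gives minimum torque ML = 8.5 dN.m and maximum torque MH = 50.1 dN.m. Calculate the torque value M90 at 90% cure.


M90 = ML + 0.9 * (MH - ML)
M90 = 8.5 + 0.9 * (50.1 - 8.5)
M90 = 8.5 + 0.9 * 41.6
M90 = 45.94 dN.m

45.94 dN.m


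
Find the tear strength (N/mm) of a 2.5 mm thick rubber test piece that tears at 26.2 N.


Tear strength = force / thickness
= 26.2 / 2.5
= 10.48 N/mm

10.48 N/mm


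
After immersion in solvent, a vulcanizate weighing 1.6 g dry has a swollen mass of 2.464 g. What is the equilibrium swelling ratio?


Q = W_swollen / W_dry
Q = 2.464 / 1.6
Q = 1.54

Q = 1.54


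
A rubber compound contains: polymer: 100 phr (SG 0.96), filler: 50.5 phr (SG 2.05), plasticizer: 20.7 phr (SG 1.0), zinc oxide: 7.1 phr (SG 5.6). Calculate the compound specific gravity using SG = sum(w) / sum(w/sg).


Sum of weights = 178.3
Volume contributions:
  polymer: 100/0.96 = 104.1667
  filler: 50.5/2.05 = 24.6341
  plasticizer: 20.7/1.0 = 20.7000
  zinc oxide: 7.1/5.6 = 1.2679
Sum of volumes = 150.7687
SG = 178.3 / 150.7687 = 1.183

SG = 1.183


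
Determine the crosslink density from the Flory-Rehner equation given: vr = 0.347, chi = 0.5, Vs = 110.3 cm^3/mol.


ln(1 - vr) = ln(1 - 0.347) = -0.4262
Numerator = -((-0.4262) + 0.347 + 0.5 * 0.347^2) = 0.0190
Denominator = 110.3 * (0.347^(1/3) - 0.347/2) = 58.3719
nu = 0.0190 / 58.3719 = 3.2505e-04 mol/cm^3

3.2505e-04 mol/cm^3


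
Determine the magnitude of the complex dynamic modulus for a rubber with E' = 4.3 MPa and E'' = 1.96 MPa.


|E*| = sqrt(E'^2 + E''^2)
= sqrt(4.3^2 + 1.96^2)
= sqrt(18.4900 + 3.8416)
= 4.726 MPa

4.726 MPa


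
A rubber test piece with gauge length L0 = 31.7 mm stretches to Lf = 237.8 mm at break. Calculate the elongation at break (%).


Elongation = (Lf - L0) / L0 * 100
= (237.8 - 31.7) / 31.7 * 100
= 206.1 / 31.7 * 100
= 650.2%

650.2%


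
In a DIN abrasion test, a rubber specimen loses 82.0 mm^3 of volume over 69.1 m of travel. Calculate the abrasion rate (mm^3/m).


Rate = volume_loss / distance
= 82.0 / 69.1
= 1.187 mm^3/m

1.187 mm^3/m


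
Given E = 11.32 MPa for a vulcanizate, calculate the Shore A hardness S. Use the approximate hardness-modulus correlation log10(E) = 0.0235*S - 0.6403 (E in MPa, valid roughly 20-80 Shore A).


log10(E) = 0.0235*S - 0.6403  =>  S = (log10(E) + 0.6403) / 0.0235
log10(11.32) = 1.053846
S = (1.053846 + 0.6403) / 0.0235 = 1.694146 / 0.0235
S = 72.1

Shore A = 72.1


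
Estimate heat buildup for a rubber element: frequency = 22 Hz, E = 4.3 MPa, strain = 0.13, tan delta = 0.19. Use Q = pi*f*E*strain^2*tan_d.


Q = pi * f * E * strain^2 * tan_d
= pi * 22 * 4.3 * 0.13^2 * 0.19
= pi * 22 * 4.3 * 0.0169 * 0.19
= 0.9543

Q = 0.9543


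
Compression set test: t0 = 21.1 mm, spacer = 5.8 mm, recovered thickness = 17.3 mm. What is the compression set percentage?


CS = (t0 - recovered) / (t0 - ts) * 100
= (21.1 - 17.3) / (21.1 - 5.8) * 100
= 3.8 / 15.3 * 100
= 24.8%

24.8%


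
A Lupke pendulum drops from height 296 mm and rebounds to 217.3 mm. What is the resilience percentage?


Resilience = h_rebound / h_drop * 100
= 217.3 / 296 * 100
= 73.4%

73.4%


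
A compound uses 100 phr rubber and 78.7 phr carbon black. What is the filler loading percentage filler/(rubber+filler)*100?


Filler % = filler / (rubber + filler) * 100
= 78.7 / (100 + 78.7) * 100
= 78.7 / 178.7 * 100
= 44.04%

44.04%


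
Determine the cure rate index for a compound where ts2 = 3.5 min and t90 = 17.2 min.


CRI = 100 / (t90 - ts2)
= 100 / (17.2 - 3.5)
= 100 / 13.7
= 7.3 min^-1

7.3 min^-1


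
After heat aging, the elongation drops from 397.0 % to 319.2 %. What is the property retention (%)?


Retention = aged / original * 100
= 319.2 / 397.0 * 100
= 80.4%

80.4%


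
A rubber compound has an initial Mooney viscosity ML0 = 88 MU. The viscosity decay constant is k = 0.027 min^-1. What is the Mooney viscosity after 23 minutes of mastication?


ML = ML0 * exp(-k * t)
ML = 88 * exp(-0.027 * 23)
ML = 88 * 0.5374
ML = 47.29 MU

47.29 MU


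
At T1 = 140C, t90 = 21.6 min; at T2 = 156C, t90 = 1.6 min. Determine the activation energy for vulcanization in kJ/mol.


T1 = 413.15 K, T2 = 429.15 K
1/T1 - 1/T2 = 9.0241e-05
ln(t1/t2) = ln(21.6/1.6) = 2.6027
Ea = 8.314 * 2.6027 / 9.0241e-05 = 239789.0253 J/mol
Ea = 239.79 kJ/mol

239.79 kJ/mol


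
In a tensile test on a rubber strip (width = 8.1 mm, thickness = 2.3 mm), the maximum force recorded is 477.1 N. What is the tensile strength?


Area = width * thickness = 8.1 * 2.3 = 18.63 mm^2
TS = force / area = 477.1 / 18.63 = 25.61 MPa

25.61 MPa


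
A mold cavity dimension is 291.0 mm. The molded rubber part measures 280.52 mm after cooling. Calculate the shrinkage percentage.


Shrinkage = (mold - part) / mold * 100
= (291.0 - 280.52) / 291.0 * 100
= 10.48 / 291.0 * 100
= 3.6%

3.6%


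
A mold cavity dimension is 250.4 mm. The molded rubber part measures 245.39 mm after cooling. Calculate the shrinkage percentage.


Shrinkage = (mold - part) / mold * 100
= (250.4 - 245.39) / 250.4 * 100
= 5.01 / 250.4 * 100
= 2.0%

2.0%


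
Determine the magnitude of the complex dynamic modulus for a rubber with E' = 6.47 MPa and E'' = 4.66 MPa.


|E*| = sqrt(E'^2 + E''^2)
= sqrt(6.47^2 + 4.66^2)
= sqrt(41.8609 + 21.7156)
= 7.973 MPa

7.973 MPa


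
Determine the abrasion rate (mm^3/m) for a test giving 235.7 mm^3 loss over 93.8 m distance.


Rate = volume_loss / distance
= 235.7 / 93.8
= 2.513 mm^3/m

2.513 mm^3/m


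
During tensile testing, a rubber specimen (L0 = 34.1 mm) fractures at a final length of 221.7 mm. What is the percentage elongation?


Elongation = (Lf - L0) / L0 * 100
= (221.7 - 34.1) / 34.1 * 100
= 187.6 / 34.1 * 100
= 550.1%

550.1%


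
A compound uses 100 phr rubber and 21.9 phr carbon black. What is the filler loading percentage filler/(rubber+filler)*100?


Filler % = filler / (rubber + filler) * 100
= 21.9 / (100 + 21.9) * 100
= 21.9 / 121.9 * 100
= 17.97%

17.97%


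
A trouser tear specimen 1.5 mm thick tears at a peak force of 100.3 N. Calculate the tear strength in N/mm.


Tear strength = force / thickness
= 100.3 / 1.5
= 66.87 N/mm

66.87 N/mm


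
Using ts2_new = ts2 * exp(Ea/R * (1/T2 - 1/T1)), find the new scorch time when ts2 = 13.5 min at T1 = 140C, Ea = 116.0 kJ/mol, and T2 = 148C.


Convert temperatures: T1 = 140 + 273.15 = 413.15 K, T2 = 148 + 273.15 = 421.15 K
ts2_new = 13.5 * exp(116000 / 8.314 * (1/421.15 - 1/413.15))
1/T2 - 1/T1 = -4.5978e-05
ts2_new = 7.11 min

7.11 min


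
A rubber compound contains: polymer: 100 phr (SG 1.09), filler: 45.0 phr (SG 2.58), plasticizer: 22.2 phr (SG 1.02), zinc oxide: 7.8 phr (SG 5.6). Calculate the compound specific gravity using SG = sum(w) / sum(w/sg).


Sum of weights = 175.0
Volume contributions:
  polymer: 100/1.09 = 91.7431
  filler: 45.0/2.58 = 17.4419
  plasticizer: 22.2/1.02 = 21.7647
  zinc oxide: 7.8/5.6 = 1.3929
Sum of volumes = 132.3425
SG = 175.0 / 132.3425 = 1.322

SG = 1.322


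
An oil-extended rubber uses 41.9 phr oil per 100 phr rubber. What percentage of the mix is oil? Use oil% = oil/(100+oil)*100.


Oil % = oil / (100 + oil) * 100
= 41.9 / (100 + 41.9) * 100
= 41.9 / 141.9 * 100
= 29.53%

29.53%


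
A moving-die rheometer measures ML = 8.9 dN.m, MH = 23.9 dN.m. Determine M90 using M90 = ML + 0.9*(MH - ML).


M90 = ML + 0.9 * (MH - ML)
M90 = 8.9 + 0.9 * (23.9 - 8.9)
M90 = 8.9 + 0.9 * 15.0
M90 = 22.4 dN.m

22.4 dN.m


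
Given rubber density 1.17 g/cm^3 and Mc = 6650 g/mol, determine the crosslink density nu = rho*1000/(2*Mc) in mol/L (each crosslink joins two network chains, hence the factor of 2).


nu = rho * 1000 / (2 * Mc)
nu = 1.17 * 1000 / (2 * 6650)
nu = 1170.0 / 13300
nu = 0.0880 mol/L

0.0880 mol/L


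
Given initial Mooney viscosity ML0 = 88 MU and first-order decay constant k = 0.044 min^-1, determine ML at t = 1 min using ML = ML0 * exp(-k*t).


ML = ML0 * exp(-k * t)
ML = 88 * exp(-0.044 * 1)
ML = 88 * 0.9570
ML = 84.21 MU

84.21 MU


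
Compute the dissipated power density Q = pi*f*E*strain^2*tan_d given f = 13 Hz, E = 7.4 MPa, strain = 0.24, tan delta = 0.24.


Q = pi * f * E * strain^2 * tan_d
= pi * 13 * 7.4 * 0.24^2 * 0.24
= pi * 13 * 7.4 * 0.0576 * 0.24
= 4.1779

Q = 4.1779


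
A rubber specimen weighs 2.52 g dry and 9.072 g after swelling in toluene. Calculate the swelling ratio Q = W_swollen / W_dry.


Q = W_swollen / W_dry
Q = 9.072 / 2.52
Q = 3.6

Q = 3.6


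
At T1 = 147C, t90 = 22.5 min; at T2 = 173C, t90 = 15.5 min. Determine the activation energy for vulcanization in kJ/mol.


T1 = 420.15 K, T2 = 446.15 K
1/T1 - 1/T2 = 1.3870e-04
ln(t1/t2) = ln(22.5/15.5) = 0.3727
Ea = 8.314 * 0.3727 / 1.3870e-04 = 22338.4240 J/mol
Ea = 22.34 kJ/mol

22.34 kJ/mol


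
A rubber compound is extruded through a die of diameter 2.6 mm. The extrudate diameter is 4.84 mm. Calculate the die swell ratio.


Die swell ratio = D_extrudate / D_die
= 4.84 / 2.6
= 1.862

Die swell = 1.862


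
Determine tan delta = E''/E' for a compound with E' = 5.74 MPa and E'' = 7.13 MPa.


tan delta = E'' / E'
= 7.13 / 5.74
= 1.2422

tan delta = 1.2422


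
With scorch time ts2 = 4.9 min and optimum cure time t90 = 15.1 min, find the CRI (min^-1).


CRI = 100 / (t90 - ts2)
= 100 / (15.1 - 4.9)
= 100 / 10.2
= 9.8 min^-1

9.8 min^-1


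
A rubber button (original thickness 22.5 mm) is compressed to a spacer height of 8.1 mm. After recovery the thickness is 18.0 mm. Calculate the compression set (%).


CS = (t0 - recovered) / (t0 - ts) * 100
= (22.5 - 18.0) / (22.5 - 8.1) * 100
= 4.5 / 14.4 * 100
= 31.2%

31.2%


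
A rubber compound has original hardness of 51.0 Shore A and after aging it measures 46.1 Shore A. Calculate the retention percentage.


Retention = aged / original * 100
= 46.1 / 51.0 * 100
= 90.4%

90.4%


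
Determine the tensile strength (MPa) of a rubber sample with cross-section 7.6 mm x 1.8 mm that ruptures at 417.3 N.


Area = width * thickness = 7.6 * 1.8 = 13.68 mm^2
TS = force / area = 417.3 / 13.68 = 30.5 MPa

30.5 MPa


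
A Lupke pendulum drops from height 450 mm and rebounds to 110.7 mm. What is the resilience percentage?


Resilience = h_rebound / h_drop * 100
= 110.7 / 450 * 100
= 24.6%

24.6%


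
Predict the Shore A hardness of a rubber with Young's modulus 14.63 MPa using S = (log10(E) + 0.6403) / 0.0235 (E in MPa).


log10(E) = 0.0235*S - 0.6403  =>  S = (log10(E) + 0.6403) / 0.0235
log10(14.63) = 1.165244
S = (1.165244 + 0.6403) / 0.0235 = 1.805544 / 0.0235
S = 76.8

Shore A = 76.8


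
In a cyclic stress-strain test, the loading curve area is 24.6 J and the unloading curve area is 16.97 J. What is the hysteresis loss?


Hysteresis loss = loading - unloading
= 24.6 - 16.97
= 7.63 J

7.63 J
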